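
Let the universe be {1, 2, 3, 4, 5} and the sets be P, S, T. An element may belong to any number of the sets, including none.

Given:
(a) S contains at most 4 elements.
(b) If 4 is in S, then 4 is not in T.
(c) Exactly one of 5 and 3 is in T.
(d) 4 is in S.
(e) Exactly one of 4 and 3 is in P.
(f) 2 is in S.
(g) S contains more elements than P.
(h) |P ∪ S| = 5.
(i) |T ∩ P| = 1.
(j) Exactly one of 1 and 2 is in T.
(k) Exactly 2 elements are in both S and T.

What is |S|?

4

From (d): 4 ∈ S.
From (f): 2 ∈ S.
(b): 4 ∉ T.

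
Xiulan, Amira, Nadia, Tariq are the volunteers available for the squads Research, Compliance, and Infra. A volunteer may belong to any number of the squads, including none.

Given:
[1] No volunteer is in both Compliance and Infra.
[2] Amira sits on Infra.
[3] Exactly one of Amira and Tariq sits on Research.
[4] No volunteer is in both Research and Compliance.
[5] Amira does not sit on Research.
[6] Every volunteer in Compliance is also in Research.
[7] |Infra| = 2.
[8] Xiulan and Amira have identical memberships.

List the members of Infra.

From (2): Amira ∈ Infra.
From (5): Amira ∉ Research.
(1) (disjoint): Amira ∉ Compliance.
(3) (exactly one): Tariq ∈ Research.
(4) (disjoint): Tariq ∉ Compliance.
(8): Xiulan matches Amira: Xiulan ∉ Research.
(8): Xiulan matches Amira: Xiulan ∉ Compliance.
(8): Xiulan matches Amira: Xiulan ∈ Infra.
(7): Infra already has 2, so the rest are out.

Infra = {Amira, Xiulan}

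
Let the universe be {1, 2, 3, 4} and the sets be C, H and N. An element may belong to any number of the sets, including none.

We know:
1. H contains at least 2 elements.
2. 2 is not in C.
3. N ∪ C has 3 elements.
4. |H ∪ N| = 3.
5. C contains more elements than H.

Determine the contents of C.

C = {1, 3, 4}

From (2): 2 ∉ C.
Suppose 1 ∉ C: no assignment then satisfies all the clues, so 1 ∈ C.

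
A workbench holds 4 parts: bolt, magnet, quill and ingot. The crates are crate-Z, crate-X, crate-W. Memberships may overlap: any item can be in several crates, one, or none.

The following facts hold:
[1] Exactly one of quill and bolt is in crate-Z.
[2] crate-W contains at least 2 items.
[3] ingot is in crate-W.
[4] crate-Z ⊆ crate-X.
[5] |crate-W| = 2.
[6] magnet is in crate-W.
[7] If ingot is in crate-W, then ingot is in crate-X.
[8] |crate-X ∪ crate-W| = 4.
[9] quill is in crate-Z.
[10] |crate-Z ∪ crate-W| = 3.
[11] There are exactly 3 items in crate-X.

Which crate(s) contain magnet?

magnet: crate-W

From (3): ingot ∈ crate-W.
From (6): magnet ∈ crate-W.
From (9): quill ∈ crate-Z.
(1) (exactly one): bolt ∉ crate-Z.
(4) with quill ∈ crate-Z: quill ∈ crate-X.
(5): crate-W already has 2, so the rest are out.
(7): ingot ∈ crate-X.
Suppose magnet ∈ crate-Z: no assignment then satisfies all the clues, so magnet ∉ crate-Z.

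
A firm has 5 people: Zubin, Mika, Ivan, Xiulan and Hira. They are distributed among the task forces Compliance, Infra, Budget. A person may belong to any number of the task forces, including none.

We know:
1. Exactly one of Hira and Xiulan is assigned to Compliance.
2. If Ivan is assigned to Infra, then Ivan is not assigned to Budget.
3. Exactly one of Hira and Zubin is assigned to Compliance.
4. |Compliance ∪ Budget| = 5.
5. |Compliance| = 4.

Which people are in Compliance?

Compliance = {Ivan, Mika, Xiulan, Zubin}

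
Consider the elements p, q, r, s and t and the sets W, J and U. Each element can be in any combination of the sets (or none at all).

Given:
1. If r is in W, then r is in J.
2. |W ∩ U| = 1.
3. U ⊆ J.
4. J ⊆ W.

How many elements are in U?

1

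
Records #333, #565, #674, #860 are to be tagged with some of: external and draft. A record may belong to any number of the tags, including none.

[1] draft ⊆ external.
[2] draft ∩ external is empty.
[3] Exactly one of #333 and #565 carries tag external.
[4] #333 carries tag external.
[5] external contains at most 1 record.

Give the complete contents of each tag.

external = {#333}; draft = {}

From (4): #333 ∈ external.
(2) (disjoint): #333 ∉ draft.
(3) (exactly one): #565 ∉ external.
(5): external already has 1, so the rest are out.
(1) contrapositive: #565 ∉ draft.
(1) contrapositive: #674 ∉ draft.
(1) contrapositive: #860 ∉ draft.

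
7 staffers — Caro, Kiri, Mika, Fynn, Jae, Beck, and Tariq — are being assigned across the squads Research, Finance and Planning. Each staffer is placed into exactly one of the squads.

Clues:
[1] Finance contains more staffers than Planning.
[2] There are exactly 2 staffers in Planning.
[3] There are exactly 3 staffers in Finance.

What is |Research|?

2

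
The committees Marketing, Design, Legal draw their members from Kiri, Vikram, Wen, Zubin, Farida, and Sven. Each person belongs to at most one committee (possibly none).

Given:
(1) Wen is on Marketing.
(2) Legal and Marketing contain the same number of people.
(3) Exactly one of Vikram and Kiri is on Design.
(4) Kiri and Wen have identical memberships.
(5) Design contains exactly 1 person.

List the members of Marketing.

Marketing = {Kiri, Wen}

From (1): Wen ∈ Marketing.
(4): Kiri matches Wen: Kiri ∈ Marketing.
(3) (exactly one): Vikram ∈ Design.
(5): Design already has 1, so the rest are out.
Suppose Zubin ∈ Marketing: no assignment then satisfies all the clues, so Zubin ∉ Marketing.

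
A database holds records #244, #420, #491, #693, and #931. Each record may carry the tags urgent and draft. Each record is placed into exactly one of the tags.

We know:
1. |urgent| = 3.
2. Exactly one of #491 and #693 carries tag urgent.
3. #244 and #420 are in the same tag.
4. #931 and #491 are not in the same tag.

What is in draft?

draft = {#693, #931}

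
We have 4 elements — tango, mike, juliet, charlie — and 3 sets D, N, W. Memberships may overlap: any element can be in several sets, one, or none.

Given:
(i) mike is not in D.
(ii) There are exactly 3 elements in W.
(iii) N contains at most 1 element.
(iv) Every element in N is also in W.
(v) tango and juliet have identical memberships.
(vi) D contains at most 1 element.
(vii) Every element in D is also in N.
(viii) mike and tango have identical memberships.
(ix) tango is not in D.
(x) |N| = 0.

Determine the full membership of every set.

D = {}; N = {}; W = {juliet, mike, tango}

From (i): mike ∉ D.
From (ix): tango ∉ D.
(v): juliet matches tango: juliet ∉ D.
(x): N already has 0, so the rest are out.
(vii) contrapositive: charlie ∉ D.
Suppose tango ∉ W: no assignment then satisfies all the clues, so tango ∈ W.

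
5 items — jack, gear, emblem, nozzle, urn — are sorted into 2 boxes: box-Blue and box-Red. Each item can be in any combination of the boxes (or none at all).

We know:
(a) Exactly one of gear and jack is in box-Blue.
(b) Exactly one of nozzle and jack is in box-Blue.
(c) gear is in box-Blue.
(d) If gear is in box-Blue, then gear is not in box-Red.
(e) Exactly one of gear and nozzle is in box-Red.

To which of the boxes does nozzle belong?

nozzle: box-Blue, box-Red

From (c): gear ∈ box-Blue.
(a) (exactly one): jack ∉ box-Blue.
(b) (exactly one): nozzle ∈ box-Blue.
(d): gear ∉ box-Red.
(e) (exactly one): nozzle ∈ box-Red.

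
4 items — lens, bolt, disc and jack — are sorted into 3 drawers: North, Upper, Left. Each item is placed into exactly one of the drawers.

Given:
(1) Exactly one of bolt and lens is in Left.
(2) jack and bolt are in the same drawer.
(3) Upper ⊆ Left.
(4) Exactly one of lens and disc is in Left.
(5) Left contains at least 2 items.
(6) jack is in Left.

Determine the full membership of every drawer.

North = {lens}; Upper = {}; Left = {bolt, disc, jack}

From (6): jack ∈ Left.
(2): bolt matches jack: bolt ∉ North.
(2): bolt matches jack: bolt ∉ Upper.
(2): bolt matches jack: bolt ∈ Left.
(1) (exactly one): lens ∉ Left.
(3) contrapositive: lens ∉ Upper.
(4) (exactly one): disc ∈ Left.
Only one drawer left: lens ∈ North.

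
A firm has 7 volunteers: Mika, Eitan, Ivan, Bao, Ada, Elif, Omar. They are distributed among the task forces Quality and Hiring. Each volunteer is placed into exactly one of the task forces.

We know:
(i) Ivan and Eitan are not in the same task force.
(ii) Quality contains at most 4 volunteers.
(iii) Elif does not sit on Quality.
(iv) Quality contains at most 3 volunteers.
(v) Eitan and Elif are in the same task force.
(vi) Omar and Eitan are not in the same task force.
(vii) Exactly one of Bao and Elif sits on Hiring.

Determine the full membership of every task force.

Quality = {Bao, Ivan, Omar}; Hiring = {Ada, Eitan, Elif, Mika}

From (iii): Elif ∉ Quality.
(v): Eitan matches Elif: Eitan ∉ Quality.
Only one task force left: Eitan ∈ Hiring.
Only one task force left: Elif ∈ Hiring.
(i): Ivan ∉ Hiring.
(vi): Omar ∉ Hiring.
(vii) (exactly one): Bao ∉ Hiring.
Only one task force left: Ivan ∈ Quality.
Only one task force left: Bao ∈ Quality.
Only one task force left: Omar ∈ Quality.
(iv): Quality already has 3, so the rest are out.
Only one task force left: Ada ∈ Hiring.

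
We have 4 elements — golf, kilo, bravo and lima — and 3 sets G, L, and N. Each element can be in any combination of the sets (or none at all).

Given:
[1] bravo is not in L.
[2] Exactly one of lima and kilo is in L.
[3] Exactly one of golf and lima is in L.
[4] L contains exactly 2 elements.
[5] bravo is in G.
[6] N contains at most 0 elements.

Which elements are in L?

L = {golf, kilo}

From (1): bravo ∉ L.
From (5): bravo ∈ G.
(6): N already has 0, so the rest are out.
Suppose golf ∉ L: no assignment then satisfies all the clues, so golf ∈ L.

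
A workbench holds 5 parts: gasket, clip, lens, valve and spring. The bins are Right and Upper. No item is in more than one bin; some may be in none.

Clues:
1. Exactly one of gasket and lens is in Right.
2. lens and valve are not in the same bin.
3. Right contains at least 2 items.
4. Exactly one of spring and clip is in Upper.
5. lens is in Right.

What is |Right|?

From (5): lens ∈ Right.
(1) (exactly one): gasket ∉ Right.
(2): valve ∉ Right.

2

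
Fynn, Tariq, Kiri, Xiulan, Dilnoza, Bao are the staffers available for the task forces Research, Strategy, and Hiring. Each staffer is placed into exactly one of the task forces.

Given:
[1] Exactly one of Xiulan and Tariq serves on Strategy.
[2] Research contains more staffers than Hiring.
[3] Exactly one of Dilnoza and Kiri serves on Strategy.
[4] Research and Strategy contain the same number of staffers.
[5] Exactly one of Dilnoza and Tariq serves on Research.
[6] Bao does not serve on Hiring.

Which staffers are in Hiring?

Hiring = {}

From (6): Bao ∉ Hiring.
Suppose Fynn ∈ Hiring: no assignment then satisfies all the clues, so Fynn ∉ Hiring.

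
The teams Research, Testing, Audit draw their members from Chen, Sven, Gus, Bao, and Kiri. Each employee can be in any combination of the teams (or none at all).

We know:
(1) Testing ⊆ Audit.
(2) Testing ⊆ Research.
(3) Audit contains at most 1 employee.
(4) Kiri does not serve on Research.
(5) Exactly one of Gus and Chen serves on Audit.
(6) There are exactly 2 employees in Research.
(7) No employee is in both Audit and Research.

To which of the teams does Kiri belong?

From (4): Kiri ∉ Research.
(2) contrapositive: Kiri ∉ Testing.
Suppose Kiri ∈ Audit: no assignment then satisfies all the clues, so Kiri ∉ Audit.

Kiri: none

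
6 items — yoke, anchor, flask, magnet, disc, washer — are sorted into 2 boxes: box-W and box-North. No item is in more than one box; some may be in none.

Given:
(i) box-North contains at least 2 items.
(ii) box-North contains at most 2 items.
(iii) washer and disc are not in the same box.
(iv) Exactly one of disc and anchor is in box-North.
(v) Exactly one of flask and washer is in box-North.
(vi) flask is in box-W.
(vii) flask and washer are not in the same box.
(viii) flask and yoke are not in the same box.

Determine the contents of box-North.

From (vi): flask ∈ box-W.
(v) (exactly one): washer ∈ box-North.
(viii): yoke ∉ box-W.
(iii): disc ∉ box-North.
(iv) (exactly one): anchor ∈ box-North.
(ii): box-North already has 2, so the rest are out.

box-North = {anchor, washer}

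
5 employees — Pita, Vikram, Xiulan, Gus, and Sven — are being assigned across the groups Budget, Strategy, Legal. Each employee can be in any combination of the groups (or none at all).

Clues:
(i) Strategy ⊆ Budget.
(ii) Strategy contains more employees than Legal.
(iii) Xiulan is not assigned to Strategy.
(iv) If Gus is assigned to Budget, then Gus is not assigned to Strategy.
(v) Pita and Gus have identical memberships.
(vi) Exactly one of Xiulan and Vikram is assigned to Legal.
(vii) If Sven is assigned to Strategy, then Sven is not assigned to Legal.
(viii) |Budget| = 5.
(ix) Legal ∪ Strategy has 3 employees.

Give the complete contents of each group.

Budget = {Gus, Pita, Sven, Vikram, Xiulan}; Strategy = {Sven, Vikram}; Legal = {Xiulan}

From (iii): Xiulan ∉ Strategy.
(viii): only 5 candidates remain for Budget, so all are in.
(iv): Gus ∉ Strategy.
(v): Pita matches Gus: Pita ∉ Strategy.
Suppose Pita ∈ Legal: no assignment then satisfies all the clues, so Pita ∉ Legal.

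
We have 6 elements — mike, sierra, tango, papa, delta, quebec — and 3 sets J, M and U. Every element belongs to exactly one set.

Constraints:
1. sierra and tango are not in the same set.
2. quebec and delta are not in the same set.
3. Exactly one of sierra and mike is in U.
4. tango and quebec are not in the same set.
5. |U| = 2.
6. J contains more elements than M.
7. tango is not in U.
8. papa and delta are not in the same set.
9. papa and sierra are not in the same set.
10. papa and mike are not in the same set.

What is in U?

U = {quebec, sierra}

From (7): tango ∉ U.
Suppose mike ∈ U: no assignment then satisfies all the clues, so mike ∉ U.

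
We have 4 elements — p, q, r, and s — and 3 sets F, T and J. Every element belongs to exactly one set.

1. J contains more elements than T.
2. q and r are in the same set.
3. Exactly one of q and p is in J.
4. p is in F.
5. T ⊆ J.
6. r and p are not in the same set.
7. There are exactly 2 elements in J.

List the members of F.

F = {p, s}

From (4): p ∈ F.
(3) (exactly one): q ∈ J.
(6): r ∉ F.
(2): r matches q: r ∉ T.
(2): r matches q: r ∈ J.
(7): J already has 2, so the rest are out.
(5) contrapositive: s ∉ T.
Only one set left: s ∈ F.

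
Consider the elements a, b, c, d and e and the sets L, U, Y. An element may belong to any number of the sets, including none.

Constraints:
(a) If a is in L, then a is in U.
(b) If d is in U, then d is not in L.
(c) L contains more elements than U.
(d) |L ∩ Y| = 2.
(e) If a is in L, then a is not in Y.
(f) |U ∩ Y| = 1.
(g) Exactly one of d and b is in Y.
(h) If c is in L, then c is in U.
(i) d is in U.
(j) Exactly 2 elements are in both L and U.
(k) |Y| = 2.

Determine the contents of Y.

Y = {b, c}

From (i): d ∈ U.
(b): d ∉ L.
Suppose a ∈ Y: no assignment then satisfies all the clues, so a ∉ Y.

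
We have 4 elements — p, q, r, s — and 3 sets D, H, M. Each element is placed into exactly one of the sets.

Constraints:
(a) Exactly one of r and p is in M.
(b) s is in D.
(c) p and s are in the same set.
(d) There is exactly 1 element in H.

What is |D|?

From (b): s ∈ D.
(c): p matches s: p ∈ D.
(a) (exactly one): r ∈ M.
(d): only 1 candidates remain for H, so all are in.

2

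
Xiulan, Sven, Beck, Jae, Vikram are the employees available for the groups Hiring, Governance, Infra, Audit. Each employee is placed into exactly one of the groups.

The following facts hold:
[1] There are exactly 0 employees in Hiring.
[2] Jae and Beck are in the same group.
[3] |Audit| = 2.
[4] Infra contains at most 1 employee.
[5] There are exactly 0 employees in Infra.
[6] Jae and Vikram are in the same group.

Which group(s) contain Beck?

Beck: Governance

(1): Hiring already has 0, so the rest are out.
(5): Infra already has 0, so the rest are out.
Suppose Beck ∉ Governance: no assignment then satisfies all the clues, so Beck ∈ Governance.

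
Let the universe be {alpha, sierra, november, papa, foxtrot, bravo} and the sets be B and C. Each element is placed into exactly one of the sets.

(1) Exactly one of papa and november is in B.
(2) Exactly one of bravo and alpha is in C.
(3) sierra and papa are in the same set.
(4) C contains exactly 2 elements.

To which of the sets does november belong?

november: C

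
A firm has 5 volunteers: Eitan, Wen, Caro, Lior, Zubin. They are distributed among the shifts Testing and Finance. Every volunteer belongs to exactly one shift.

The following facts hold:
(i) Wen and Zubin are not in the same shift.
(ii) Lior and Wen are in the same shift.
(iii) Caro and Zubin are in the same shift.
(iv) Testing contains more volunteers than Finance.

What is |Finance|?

2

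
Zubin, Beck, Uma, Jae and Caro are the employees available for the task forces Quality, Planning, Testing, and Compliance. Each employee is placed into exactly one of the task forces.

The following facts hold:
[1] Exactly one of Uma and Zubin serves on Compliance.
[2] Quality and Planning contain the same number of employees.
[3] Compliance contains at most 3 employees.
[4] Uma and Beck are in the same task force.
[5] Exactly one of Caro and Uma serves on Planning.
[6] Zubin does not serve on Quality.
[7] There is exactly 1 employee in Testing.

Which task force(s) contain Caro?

From (6): Zubin ∉ Quality.
Suppose Caro ∈ Quality: no assignment then satisfies all the clues, so Caro ∉ Quality.

Caro: Planning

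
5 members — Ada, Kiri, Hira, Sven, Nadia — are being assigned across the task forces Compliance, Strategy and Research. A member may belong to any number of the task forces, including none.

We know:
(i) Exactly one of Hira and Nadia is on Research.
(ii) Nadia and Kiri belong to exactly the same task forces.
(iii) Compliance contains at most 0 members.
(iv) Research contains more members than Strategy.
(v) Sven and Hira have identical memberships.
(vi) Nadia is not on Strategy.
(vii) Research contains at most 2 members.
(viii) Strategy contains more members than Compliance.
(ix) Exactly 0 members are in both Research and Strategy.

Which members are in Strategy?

Strategy = {Ada}

From (vi): Nadia ∉ Strategy.
(ii): Kiri matches Nadia: Kiri ∉ Strategy.
(iii): Compliance already has 0, so the rest are out.
Suppose Ada ∉ Strategy: no assignment then satisfies all the clues, so Ada ∈ Strategy.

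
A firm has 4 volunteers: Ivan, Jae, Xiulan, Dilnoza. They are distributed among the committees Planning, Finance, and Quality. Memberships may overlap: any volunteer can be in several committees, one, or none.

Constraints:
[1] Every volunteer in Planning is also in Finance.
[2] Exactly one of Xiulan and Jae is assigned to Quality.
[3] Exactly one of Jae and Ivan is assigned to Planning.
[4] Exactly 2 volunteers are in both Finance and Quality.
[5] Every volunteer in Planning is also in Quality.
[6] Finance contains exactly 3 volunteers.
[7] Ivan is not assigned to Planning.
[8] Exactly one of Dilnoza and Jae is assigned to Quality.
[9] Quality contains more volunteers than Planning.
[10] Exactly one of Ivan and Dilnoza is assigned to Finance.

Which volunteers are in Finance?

From (7): Ivan ∉ Planning.
(3) (exactly one): Jae ∈ Planning.
(5) with Jae ∈ Planning: Jae ∈ Quality.
(8) (exactly one): Dilnoza ∉ Quality.
(1) with Jae ∈ Planning: Jae ∈ Finance.
(2) (exactly one): Xiulan ∉ Quality.
(5) contrapositive: Xiulan ∉ Planning.
(5) contrapositive: Dilnoza ∉ Planning.
Suppose Ivan ∉ Finance: no assignment then satisfies all the clues, so Ivan ∈ Finance.

Finance = {Ivan, Jae, Xiulan}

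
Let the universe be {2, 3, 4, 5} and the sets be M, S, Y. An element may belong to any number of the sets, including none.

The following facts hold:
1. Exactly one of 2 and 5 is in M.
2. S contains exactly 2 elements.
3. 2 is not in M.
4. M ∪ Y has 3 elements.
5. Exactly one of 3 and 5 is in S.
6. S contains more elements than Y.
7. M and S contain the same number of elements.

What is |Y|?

1

From (3): 2 ∉ M.
(1) (exactly one): 5 ∈ M.
Suppose 5 ∈ Y: no assignment then satisfies all the clues, so 5 ∉ Y.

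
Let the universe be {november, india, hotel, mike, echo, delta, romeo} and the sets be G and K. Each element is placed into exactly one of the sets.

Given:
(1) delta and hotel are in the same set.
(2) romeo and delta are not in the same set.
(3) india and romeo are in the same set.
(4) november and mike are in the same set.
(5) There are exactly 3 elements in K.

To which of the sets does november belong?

november: G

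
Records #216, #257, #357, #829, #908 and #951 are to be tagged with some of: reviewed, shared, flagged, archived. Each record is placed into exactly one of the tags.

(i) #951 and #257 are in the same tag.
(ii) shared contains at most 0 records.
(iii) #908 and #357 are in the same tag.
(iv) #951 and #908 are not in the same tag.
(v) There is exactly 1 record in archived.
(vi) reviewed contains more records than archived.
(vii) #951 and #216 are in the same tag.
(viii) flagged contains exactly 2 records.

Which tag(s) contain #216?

(ii): shared already has 0, so the rest are out.
Suppose #216 ∉ reviewed: no assignment then satisfies all the clues, so #216 ∈ reviewed.

#216: reviewed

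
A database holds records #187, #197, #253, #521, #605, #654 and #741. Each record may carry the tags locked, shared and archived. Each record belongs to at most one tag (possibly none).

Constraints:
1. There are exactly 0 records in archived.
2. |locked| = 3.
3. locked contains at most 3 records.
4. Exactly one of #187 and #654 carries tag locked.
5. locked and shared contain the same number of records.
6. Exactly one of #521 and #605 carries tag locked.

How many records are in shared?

3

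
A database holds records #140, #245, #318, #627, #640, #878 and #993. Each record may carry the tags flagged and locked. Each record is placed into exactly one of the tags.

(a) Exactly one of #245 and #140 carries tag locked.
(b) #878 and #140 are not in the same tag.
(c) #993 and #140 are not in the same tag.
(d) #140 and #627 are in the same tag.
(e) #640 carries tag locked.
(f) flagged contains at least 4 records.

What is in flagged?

flagged = {#245, #318, #878, #993}

From (e): #640 ∈ locked.
Suppose #140 ∈ flagged: no assignment then satisfies all the clues, so #140 ∉ flagged.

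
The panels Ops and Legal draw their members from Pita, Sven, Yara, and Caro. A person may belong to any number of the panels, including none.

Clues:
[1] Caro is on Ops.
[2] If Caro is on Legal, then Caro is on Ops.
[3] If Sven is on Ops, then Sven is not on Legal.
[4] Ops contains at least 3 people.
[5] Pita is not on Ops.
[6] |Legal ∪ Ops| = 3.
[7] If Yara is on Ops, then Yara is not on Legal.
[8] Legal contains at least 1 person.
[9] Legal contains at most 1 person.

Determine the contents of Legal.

Legal = {Caro}

From (1): Caro ∈ Ops.
From (5): Pita ∉ Ops.
(4): only 3 candidates remain for Ops, so all are in.
(7): Yara ∉ Legal.
(3): Sven ∉ Legal.
Suppose Pita ∈ Legal: no assignment then satisfies all the clues, so Pita ∉ Legal.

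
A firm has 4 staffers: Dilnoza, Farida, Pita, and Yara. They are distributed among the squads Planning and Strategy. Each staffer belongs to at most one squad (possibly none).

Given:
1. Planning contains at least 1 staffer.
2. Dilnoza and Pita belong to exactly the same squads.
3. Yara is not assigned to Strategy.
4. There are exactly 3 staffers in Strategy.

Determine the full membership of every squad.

From (3): Yara ∉ Strategy.
(4): only 3 candidates remain for Strategy, so all are in.
(1): only 1 candidates remain for Planning, so all are in.

Planning = {Yara}; Strategy = {Dilnoza, Farida, Pita}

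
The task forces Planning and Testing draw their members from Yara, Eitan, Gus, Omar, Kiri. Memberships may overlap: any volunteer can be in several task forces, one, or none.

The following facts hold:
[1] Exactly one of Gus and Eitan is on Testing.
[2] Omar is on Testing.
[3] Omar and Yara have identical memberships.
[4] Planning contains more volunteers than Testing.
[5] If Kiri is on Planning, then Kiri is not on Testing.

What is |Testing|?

3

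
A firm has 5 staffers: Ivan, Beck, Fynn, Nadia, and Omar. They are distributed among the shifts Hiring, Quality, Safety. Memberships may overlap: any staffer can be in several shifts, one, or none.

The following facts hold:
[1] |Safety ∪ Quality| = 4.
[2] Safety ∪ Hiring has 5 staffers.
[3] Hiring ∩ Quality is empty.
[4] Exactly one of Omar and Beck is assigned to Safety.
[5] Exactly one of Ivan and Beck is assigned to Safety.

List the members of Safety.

Safety = {Fynn, Ivan, Nadia, Omar}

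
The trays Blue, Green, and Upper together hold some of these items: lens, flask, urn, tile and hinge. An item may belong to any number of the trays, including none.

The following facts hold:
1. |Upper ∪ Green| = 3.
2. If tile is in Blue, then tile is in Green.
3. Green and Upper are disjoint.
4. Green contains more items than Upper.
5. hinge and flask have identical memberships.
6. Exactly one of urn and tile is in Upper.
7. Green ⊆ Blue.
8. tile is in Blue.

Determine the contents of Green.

Green = {lens, tile}

From (8): tile ∈ Blue.
(2): tile ∈ Green.
(3) (disjoint): tile ∉ Upper.
(6) (exactly one): urn ∈ Upper.
(3) (disjoint): urn ∉ Green.
Suppose lens ∉ Green: no assignment then satisfies all the clues, so lens ∈ Green.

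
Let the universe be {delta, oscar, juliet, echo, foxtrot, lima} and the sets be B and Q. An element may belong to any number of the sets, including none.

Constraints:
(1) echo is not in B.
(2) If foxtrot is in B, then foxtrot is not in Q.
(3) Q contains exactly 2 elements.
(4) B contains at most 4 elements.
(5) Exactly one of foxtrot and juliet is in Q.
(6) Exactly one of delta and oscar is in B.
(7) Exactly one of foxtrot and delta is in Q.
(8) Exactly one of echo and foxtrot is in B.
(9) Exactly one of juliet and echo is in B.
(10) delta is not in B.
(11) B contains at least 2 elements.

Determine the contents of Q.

Q = {delta, juliet}

From (1): echo ∉ B.
From (10): delta ∉ B.
(6) (exactly one): oscar ∈ B.
(8) (exactly one): foxtrot ∈ B.
(9) (exactly one): juliet ∈ B.
(2): foxtrot ∉ Q.
(5) (exactly one): juliet ∈ Q.
(7) (exactly one): delta ∈ Q.
(3): Q already has 2, so the rest are out.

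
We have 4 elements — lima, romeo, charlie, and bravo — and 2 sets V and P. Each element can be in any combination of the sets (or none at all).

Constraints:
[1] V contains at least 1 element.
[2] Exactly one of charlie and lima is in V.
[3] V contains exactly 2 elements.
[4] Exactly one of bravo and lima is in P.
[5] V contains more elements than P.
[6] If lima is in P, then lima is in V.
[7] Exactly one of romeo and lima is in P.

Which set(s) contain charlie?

charlie: none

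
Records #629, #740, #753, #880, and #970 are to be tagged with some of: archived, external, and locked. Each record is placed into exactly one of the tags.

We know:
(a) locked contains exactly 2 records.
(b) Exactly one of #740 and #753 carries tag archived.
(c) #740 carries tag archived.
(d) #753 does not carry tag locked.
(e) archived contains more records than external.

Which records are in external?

From (c): #740 ∈ archived.
From (d): #753 ∉ locked.
(b) (exactly one): #753 ∉ archived.
Only one tag left: #753 ∈ external.
Suppose #629 ∈ external: no assignment then satisfies all the clues, so #629 ∉ external.

external = {#753}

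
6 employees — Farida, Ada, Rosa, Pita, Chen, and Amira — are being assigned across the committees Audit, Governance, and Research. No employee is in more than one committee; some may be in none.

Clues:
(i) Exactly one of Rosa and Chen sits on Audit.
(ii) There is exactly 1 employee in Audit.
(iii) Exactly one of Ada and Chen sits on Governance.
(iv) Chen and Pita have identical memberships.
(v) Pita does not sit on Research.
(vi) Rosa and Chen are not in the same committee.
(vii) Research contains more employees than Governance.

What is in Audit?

Audit = {Rosa}

From (v): Pita ∉ Research.
(iv): Chen matches Pita: Chen ∉ Research.
Suppose Farida ∈ Audit: no assignment then satisfies all the clues, so Farida ∉ Audit.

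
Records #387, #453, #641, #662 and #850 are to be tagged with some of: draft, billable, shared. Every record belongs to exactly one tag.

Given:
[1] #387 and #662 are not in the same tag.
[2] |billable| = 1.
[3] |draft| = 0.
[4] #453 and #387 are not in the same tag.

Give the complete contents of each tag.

(3): draft already has 0, so the rest are out.
Suppose #387 ∉ billable: no assignment then satisfies all the clues, so #387 ∈ billable.

draft = {}; billable = {#387}; shared = {#453, #641, #662, #850}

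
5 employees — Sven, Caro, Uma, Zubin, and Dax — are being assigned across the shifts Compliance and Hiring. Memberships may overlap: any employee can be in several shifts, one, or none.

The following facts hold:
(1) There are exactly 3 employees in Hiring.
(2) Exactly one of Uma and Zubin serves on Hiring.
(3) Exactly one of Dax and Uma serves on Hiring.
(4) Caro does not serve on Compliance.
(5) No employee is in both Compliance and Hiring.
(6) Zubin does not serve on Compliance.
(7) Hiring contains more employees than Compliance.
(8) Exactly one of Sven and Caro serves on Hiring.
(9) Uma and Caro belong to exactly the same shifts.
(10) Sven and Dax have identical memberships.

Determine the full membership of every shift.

Compliance = {}; Hiring = {Dax, Sven, Zubin}

From (4): Caro ∉ Compliance.
From (6): Zubin ∉ Compliance.
(9): Uma matches Caro: Uma ∉ Compliance.
Suppose Sven ∈ Compliance: no assignment then satisfies all the clues, so Sven ∉ Compliance.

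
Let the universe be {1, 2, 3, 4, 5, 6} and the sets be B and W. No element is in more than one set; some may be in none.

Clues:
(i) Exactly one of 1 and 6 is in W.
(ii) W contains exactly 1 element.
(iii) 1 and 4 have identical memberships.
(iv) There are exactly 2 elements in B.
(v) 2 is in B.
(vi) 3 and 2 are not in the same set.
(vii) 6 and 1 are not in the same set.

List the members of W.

W = {6}

From (v): 2 ∈ B.
(vi): 3 ∉ B.
Suppose 1 ∈ W: no assignment then satisfies all the clues, so 1 ∉ W.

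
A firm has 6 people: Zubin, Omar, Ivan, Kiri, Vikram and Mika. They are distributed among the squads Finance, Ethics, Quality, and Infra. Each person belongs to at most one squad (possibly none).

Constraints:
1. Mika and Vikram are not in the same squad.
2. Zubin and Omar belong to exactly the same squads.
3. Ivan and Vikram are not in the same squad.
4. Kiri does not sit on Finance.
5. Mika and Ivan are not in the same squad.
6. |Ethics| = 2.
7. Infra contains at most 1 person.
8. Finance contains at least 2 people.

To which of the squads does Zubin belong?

From (4): Kiri ∉ Finance.
Suppose Zubin ∉ Finance: no assignment then satisfies all the clues, so Zubin ∈ Finance.

Zubin: Finance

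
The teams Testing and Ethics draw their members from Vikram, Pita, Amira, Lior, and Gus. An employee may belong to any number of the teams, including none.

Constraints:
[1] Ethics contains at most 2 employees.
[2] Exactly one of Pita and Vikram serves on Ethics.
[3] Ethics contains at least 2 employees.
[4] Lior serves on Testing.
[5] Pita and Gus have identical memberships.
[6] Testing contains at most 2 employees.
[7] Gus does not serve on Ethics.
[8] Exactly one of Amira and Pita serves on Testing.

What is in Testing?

From (4): Lior ∈ Testing.
From (7): Gus ∉ Ethics.
(5): Pita matches Gus: Pita ∉ Ethics.
(2) (exactly one): Vikram ∈ Ethics.
Suppose Vikram ∈ Testing: no assignment then satisfies all the clues, so Vikram ∉ Testing.

Testing = {Amira, Lior}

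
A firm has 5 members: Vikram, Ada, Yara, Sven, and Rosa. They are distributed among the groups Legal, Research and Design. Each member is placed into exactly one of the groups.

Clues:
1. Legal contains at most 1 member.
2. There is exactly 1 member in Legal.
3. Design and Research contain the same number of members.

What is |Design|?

2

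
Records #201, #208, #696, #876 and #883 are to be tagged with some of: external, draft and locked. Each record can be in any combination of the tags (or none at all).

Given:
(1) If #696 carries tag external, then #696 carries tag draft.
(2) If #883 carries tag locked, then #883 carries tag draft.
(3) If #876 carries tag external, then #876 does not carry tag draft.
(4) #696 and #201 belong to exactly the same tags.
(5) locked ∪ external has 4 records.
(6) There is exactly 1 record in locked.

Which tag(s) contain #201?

#201: draft, external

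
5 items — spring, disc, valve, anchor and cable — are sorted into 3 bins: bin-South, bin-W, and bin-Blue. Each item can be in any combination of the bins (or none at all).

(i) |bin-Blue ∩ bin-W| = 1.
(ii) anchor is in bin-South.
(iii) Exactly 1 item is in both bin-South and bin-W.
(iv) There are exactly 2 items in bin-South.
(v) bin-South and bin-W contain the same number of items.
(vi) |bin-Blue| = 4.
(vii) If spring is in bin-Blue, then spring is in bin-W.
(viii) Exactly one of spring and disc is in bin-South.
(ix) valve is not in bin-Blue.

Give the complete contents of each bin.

bin-South = {anchor, spring}; bin-W = {spring, valve}; bin-Blue = {anchor, cable, disc, spring}

From (ii): anchor ∈ bin-South.
From (ix): valve ∉ bin-Blue.
(vi): only 4 candidates remain for bin-Blue, so all are in.
(vii): spring ∈ bin-W.
Suppose spring ∉ bin-South: no assignment then satisfies all the clues, so spring ∈ bin-South.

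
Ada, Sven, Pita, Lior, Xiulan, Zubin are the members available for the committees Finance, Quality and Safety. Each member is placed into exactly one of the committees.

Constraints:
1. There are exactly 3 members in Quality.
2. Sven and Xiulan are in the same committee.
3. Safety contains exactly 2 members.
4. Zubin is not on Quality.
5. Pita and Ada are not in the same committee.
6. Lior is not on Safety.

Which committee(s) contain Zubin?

From (4): Zubin ∉ Quality.
From (6): Lior ∉ Safety.
Suppose Zubin ∈ Finance: no assignment then satisfies all the clues, so Zubin ∉ Finance.

Zubin: Safety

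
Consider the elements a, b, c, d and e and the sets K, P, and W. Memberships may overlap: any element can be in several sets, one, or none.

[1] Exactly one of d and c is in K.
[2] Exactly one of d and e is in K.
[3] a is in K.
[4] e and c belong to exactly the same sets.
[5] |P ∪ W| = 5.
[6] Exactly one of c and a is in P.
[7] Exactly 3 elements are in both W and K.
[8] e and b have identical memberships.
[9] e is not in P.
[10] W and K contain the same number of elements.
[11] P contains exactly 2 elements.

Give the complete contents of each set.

K = {a, b, c, e}; P = {a, d}; W = {b, c, d, e}

From (3): a ∈ K.
From (9): e ∉ P.
(4): c matches e: c ∉ P.
(6) (exactly one): a ∈ P.
(8): b matches e: b ∉ P.
(11): only 2 candidates remain for P, so all are in.
Suppose a ∈ W: no assignment then satisfies all the clues, so a ∉ W.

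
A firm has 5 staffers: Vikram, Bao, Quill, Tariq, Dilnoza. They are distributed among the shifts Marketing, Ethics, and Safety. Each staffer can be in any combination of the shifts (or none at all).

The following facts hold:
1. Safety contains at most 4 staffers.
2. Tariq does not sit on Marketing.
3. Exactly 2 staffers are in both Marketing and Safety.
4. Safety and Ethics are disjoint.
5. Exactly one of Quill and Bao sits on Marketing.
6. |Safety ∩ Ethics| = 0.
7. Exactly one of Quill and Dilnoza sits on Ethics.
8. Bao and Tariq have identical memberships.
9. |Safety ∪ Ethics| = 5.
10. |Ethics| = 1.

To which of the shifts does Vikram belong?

Vikram: Marketing, Safety

From (2): Tariq ∉ Marketing.
(8): Bao matches Tariq: Bao ∉ Marketing.
(5) (exactly one): Quill ∈ Marketing.
Suppose Vikram ∉ Marketing: no assignment then satisfies all the clues, so Vikram ∈ Marketing.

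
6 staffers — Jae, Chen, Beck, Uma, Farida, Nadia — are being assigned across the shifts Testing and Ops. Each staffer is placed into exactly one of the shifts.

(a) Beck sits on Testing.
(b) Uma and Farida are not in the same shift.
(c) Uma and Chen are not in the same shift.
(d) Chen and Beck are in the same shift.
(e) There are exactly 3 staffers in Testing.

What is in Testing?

Testing = {Beck, Chen, Farida}

From (a): Beck ∈ Testing.
(d): Chen matches Beck: Chen ∈ Testing.
(c): Uma ∉ Testing.
Only one shift left: Uma ∈ Ops.
(b): Farida ∉ Ops.
Only one shift left: Farida ∈ Testing.
(e): Testing already has 3, so the rest are out.
Only one shift left: Jae ∈ Ops.
Only one shift left: Nadia ∈ Ops.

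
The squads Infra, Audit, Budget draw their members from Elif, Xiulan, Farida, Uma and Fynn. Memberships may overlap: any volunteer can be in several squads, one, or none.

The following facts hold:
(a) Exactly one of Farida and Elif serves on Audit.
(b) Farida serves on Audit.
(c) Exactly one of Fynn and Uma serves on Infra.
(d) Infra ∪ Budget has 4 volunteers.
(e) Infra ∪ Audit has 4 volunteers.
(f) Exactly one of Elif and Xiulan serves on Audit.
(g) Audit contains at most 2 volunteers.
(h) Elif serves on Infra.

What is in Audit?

Audit = {Farida, Xiulan}

From (b): Farida ∈ Audit.
From (h): Elif ∈ Infra.
(a) (exactly one): Elif ∉ Audit.
(f) (exactly one): Xiulan ∈ Audit.
(g): Audit already has 2, so the rest are out.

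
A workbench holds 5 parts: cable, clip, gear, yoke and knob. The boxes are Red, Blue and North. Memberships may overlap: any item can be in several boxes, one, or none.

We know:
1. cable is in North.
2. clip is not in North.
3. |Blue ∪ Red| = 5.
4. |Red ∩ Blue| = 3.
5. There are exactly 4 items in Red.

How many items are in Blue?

4

From (1): cable ∈ North.
From (2): clip ∉ North.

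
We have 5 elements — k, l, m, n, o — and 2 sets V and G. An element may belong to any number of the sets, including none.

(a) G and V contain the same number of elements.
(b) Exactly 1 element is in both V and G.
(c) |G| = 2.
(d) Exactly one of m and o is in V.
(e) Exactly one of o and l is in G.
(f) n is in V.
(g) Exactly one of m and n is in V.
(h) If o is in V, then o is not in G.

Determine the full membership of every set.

From (f): n ∈ V.
(g) (exactly one): m ∉ V.
(d) (exactly one): o ∈ V.
(h): o ∉ G.
(e) (exactly one): l ∈ G.
Suppose k ∈ V: no assignment then satisfies all the clues, so k ∉ V.

V = {n, o}; G = {l, n}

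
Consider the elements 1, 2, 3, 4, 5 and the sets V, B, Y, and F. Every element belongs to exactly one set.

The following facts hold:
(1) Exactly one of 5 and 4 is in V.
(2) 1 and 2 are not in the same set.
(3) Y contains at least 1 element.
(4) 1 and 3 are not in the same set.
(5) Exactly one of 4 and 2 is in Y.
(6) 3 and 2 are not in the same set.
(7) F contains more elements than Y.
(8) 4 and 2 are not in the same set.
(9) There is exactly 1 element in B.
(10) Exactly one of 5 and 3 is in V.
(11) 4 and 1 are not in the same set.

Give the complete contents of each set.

V = {5}; B = {1}; Y = {2}; F = {3, 4}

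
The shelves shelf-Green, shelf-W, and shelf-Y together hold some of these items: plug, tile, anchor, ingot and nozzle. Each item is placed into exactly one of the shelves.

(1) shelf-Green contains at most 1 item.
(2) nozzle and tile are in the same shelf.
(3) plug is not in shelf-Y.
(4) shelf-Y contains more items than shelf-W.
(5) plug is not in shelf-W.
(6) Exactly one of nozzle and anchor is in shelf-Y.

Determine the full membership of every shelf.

shelf-Green = {plug}; shelf-W = {anchor}; shelf-Y = {ingot, nozzle, tile}

From (3): plug ∉ shelf-Y.
From (5): plug ∉ shelf-W.
Only one shelf left: plug ∈ shelf-Green.
(1): shelf-Green already has 1, so the rest are out.
Suppose tile ∈ shelf-W: no assignment then satisfies all the clues, so tile ∉ shelf-W.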